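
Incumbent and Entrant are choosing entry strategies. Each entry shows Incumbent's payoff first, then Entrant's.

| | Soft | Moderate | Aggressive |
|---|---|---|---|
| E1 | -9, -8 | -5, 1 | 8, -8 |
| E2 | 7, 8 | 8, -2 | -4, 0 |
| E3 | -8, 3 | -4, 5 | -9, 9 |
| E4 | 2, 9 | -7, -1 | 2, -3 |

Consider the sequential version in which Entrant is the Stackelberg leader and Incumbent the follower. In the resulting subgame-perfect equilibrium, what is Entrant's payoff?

8

Incumbent best-responds to each possible Entrant move:
- Soft: Incumbent compares -9, 7, -8, 2 and picks E2; Entrant would get 8.
- Moderate: Incumbent compares -5, 8, -4, -7 and picks E2; Entrant would get -2.
- Aggressive: Incumbent compares 8, -4, -9, 2 and picks E1; Entrant would get -8.
Entrant's induced payoffs are 8, -2, -8, so Entrant commits to Soft. Subgame-perfect outcome: (E2, Soft) with payoffs (7, 8).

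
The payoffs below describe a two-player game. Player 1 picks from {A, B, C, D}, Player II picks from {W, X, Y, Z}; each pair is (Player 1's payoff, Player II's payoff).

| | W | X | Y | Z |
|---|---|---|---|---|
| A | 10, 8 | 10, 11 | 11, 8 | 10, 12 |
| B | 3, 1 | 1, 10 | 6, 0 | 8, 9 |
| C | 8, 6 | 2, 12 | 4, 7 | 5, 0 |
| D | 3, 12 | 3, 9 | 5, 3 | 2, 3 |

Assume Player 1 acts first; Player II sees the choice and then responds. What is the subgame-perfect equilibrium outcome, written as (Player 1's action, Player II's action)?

(A, Z)

Player II best-responds to each possible Player 1 move:
- A: BR = Z, leader payoff 10.
- B: BR = X, leader payoff 1.
- C: BR = X, leader payoff 2.
- D: BR = W, leader payoff 3.
Among 10, 1, 2, 3, the best is 10 at A. Subgame-perfect outcome: (A, Z) with payoffs (10, 12).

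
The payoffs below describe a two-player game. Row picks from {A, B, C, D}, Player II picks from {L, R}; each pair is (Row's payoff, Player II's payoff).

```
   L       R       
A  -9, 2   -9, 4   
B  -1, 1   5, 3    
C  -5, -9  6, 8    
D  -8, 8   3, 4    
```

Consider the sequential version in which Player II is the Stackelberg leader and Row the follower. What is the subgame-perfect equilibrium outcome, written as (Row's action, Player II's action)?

Work backward from Row's decision.
- L: BR = B, leader payoff 1.
- R: BR = C, leader payoff 8.
Player II's induced payoffs are 1, 8, so Player II commits to R. Subgame-perfect outcome: (C, R) with payoffs (6, 8).

(C, R)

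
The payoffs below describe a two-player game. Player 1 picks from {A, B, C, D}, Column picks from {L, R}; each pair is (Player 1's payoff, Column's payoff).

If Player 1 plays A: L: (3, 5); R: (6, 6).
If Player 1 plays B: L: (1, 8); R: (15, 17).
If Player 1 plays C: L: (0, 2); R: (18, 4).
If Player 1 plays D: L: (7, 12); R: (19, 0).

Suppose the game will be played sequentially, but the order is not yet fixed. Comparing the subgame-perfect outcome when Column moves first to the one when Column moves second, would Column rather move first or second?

first

If Player 1 leads: Column's best replies are A→R, B→R, C→R, D→L; Player 1's induced payoffs 6, 15, 18, 7; outcome (C, R), payoffs (18, 4).
If Column leads: Player 1's best replies are L→D, R→D; Column's induced payoffs 12, 0; outcome (D, L), payoffs (7, 12).
Column gets 12 moving first and 4 moving second, so Column prefers to move first.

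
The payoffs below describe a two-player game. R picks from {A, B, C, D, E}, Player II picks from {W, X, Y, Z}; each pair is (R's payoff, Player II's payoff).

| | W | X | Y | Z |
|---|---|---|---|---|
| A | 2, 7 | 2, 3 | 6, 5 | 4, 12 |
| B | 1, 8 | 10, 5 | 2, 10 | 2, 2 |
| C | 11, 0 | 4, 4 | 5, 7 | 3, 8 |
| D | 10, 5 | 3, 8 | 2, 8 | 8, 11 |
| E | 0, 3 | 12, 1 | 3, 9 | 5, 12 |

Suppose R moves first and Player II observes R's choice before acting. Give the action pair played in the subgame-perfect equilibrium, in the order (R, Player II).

Work backward from Player II's decision.
- A → Player II plays Z (best of 7, 3, 5, 12); R gets 4.
- B → Player II plays Y (best of 8, 5, 10, 2); R gets 2.
- C → Player II plays Z (best of 0, 4, 7, 8); R gets 3.
- D → Player II plays Z (best of 5, 8, 8, 11); R gets 8.
- E → Player II plays Z (best of 3, 1, 9, 12); R gets 5.
Among 4, 2, 3, 8, 5, the best is 8 at D. Subgame-perfect outcome: (D, Z) with payoffs (8, 11).

(D, Z)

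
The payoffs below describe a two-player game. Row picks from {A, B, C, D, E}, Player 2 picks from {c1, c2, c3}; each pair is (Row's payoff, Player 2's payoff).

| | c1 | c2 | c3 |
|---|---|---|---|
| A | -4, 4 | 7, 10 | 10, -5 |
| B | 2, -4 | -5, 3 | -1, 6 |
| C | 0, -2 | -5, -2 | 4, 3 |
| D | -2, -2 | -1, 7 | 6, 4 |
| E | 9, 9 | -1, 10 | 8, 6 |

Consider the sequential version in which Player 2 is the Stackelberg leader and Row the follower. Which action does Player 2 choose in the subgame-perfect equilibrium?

Work backward from Row's decision.
- c1 → Row plays E (best of -4, 2, 0, -2, 9); Player 2 gets 9.
- c2 → Row plays A (best of 7, -5, -5, -1, -1); Player 2 gets 10.
- c3 → Row plays A (best of 10, -1, 4, 6, 8); Player 2 gets -5.
Maximizing over 9, 10, -5, Player 2 chooses c2. Subgame-perfect outcome: (A, c2) with payoffs (7, 10).

c2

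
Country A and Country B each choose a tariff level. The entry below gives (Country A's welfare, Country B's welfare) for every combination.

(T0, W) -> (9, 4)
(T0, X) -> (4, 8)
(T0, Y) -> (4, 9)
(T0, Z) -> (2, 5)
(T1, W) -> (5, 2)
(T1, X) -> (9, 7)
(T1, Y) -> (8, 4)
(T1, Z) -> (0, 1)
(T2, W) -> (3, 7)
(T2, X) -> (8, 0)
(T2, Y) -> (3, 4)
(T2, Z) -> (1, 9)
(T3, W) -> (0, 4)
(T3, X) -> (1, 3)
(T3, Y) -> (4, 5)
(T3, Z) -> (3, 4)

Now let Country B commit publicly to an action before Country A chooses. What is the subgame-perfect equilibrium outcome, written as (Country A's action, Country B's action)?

Country A best-responds to each possible Country B move:
- W: BR = T0, leader payoff 4.
- X: BR = T1, leader payoff 7.
- Y: BR = T1, leader payoff 4.
- Z: BR = T3, leader payoff 4.
Maximizing over 4, 7, 4, 4, Country B chooses X. Subgame-perfect outcome: (T1, X) with payoffs (9, 7).

(T1, X)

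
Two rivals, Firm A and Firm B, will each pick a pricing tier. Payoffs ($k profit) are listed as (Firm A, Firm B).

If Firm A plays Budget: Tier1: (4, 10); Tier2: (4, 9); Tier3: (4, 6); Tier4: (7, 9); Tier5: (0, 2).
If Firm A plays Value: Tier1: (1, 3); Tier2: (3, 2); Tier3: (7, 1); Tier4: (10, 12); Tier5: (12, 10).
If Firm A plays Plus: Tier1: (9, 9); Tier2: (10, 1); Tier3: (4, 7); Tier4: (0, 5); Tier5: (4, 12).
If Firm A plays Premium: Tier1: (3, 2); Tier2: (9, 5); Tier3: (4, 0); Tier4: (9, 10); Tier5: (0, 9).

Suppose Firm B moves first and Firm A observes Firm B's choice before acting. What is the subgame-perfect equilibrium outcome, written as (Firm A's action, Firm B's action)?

Firm A best-responds to each possible Firm B move:
- Tier1: Firm A compares 4, 1, 9, 3 and picks Plus; Firm B would get 9.
- Tier2: Firm A compares 4, 3, 10, 9 and picks Plus; Firm B would get 1.
- Tier3: Firm A compares 4, 7, 4, 4 and picks Value; Firm B would get 1.
- Tier4: Firm A compares 7, 10, 0, 9 and picks Value; Firm B would get 12.
- Tier5: Firm A compares 0, 12, 4, 0 and picks Value; Firm B would get 10.
Firm B's induced payoffs are 9, 1, 1, 12, 10, so Firm B commits to Tier4. Subgame-perfect outcome: (Value, Tier4) with payoffs (10, 12).

(Value, Tier4)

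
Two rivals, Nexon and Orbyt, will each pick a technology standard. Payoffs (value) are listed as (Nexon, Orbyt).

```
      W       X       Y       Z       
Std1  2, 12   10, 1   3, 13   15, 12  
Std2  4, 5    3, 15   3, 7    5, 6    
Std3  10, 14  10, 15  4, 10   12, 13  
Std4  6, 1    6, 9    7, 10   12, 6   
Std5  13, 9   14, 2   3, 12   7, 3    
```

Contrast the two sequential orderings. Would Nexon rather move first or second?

second

If Nexon leads: Orbyt's best replies are Std1→Y, Std2→X, Std3→X, Std4→Y, Std5→Y; Nexon's induced payoffs 3, 3, 10, 7, 3; outcome (Std3, X), payoffs (10, 15).
If Orbyt leads: Nexon's best replies are W→Std5, X→Std5, Y→Std4, Z→Std1; Orbyt's induced payoffs 9, 2, 10, 12; outcome (Std1, Z), payoffs (15, 12).
Nexon gets 10 moving first and 15 moving second, so Nexon prefers to move second.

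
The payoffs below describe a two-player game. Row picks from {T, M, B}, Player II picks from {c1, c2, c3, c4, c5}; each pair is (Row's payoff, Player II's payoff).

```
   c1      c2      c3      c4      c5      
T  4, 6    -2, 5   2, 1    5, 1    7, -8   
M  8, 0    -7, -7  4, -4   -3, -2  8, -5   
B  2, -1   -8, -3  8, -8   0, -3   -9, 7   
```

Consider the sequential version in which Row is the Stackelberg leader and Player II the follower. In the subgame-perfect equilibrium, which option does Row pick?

Backward induction with Row moving first.
- T → Player II plays c1 (best of 6, 5, 1, 1, -8); Row gets 4.
- M → Player II plays c1 (best of 0, -7, -4, -2, -5); Row gets 8.
- B → Player II plays c5 (best of -1, -3, -8, -3, 7); Row gets -9.
Row's induced payoffs are 4, 8, -9, so Row commits to M. Subgame-perfect outcome: (M, c1) with payoffs (8, 0).

M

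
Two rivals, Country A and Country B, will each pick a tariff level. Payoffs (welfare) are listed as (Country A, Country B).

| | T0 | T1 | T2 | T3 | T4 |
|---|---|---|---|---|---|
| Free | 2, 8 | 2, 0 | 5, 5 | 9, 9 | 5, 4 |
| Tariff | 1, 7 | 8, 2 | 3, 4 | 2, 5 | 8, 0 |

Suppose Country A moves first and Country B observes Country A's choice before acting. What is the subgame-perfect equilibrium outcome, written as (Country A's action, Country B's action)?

Work backward from Country B's decision.
- Free: BR = T3, leader payoff 9.
- Tariff: BR = T0, leader payoff 1.
Country A's induced payoffs are 9, 1, so Country A commits to Free. Subgame-perfect outcome: (Free, T3) with payoffs (9, 9).

(Free, T3)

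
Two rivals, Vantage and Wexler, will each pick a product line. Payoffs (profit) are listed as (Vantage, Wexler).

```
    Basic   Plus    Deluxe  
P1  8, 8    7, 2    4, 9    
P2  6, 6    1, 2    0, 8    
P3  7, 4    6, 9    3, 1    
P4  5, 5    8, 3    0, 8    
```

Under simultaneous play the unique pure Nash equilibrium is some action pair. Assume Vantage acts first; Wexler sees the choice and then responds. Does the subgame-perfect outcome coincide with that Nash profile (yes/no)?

Work backward from Wexler's decision.
- P1: BR = Deluxe, leader payoff 4.
- P2: BR = Deluxe, leader payoff 0.
- P3: BR = Plus, leader payoff 6.
- P4: BR = Deluxe, leader payoff 0.
Among 4, 0, 6, 0, the best is 6 at P3. Subgame-perfect outcome: (P3, Plus) with payoffs (6, 9).
For the simultaneous game, intersect best replies.
Vantage's best replies: Basic→P1; Plus→P4; Deluxe→P1.
Wexler's best replies: P1→Deluxe; P2→Deluxe; P3→Plus; P4→Deluxe.
Only (P1, Deluxe) has each player best-responding; Nash payoffs (4, 9).
Sequential outcome (P3, Plus) differs from the Nash profile (P1, Deluxe).

no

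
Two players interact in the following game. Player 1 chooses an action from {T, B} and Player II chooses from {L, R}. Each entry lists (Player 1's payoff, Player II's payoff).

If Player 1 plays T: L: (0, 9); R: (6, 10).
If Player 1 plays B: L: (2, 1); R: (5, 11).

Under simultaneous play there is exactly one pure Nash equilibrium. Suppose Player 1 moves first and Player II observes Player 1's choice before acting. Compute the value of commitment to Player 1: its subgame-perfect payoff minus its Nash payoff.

0

Solve by backward induction (Player 1 leads).
- T → Player II plays R (best of 9, 10); Player 1 gets 6.
- B → Player II plays R (best of 1, 11); Player 1 gets 5.
Among 6, 5, the best is 6 at T. Subgame-perfect outcome: (T, R) with payoffs (6, 10).
For the simultaneous game, intersect best replies.
Player 1's best replies: L→B; R→T.
Player II's best replies: T→R; B→R.
Only (T, R) has each player best-responding; Nash payoffs (6, 10).
Player 1's commitment gain: 6 − 6 = 0.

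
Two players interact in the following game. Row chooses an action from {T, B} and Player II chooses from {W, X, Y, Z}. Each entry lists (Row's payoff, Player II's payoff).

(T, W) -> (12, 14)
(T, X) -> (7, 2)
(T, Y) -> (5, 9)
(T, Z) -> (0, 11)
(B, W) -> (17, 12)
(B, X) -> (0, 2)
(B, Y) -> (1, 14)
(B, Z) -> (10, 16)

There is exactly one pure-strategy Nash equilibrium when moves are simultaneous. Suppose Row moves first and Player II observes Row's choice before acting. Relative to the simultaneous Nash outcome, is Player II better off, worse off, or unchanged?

worse off

Player II best-responds to each possible Row move:
- T → Player II plays W (best of 14, 2, 9, 11); Row gets 12.
- B → Player II plays Z (best of 12, 2, 14, 16); Row gets 10.
Maximizing over 12, 10, Row chooses T. Subgame-perfect outcome: (T, W) with payoffs (12, 14).
Under simultaneous play:
Row's best replies: W→B; X→T; Y→T; Z→B.
Player II's best replies: T→W; B→Z.
The unique mutual best reply is (B, Z), giving (10, 16).
Player II earns 14 sequentially versus 16 at the Nash outcome: worse off.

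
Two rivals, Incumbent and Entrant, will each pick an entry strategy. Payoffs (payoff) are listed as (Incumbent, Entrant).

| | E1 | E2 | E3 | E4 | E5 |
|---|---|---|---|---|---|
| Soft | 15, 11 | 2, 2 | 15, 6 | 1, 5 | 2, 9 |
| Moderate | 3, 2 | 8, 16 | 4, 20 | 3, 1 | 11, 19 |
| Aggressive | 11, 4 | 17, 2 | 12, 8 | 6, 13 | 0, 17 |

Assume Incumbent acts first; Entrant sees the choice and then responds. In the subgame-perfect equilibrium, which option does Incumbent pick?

Soft

Solve by backward induction (Incumbent leads).
- Soft: Entrant compares 11, 2, 6, 5, 9 and picks E1; Incumbent would get 15.
- Moderate: Entrant compares 2, 16, 20, 1, 19 and picks E3; Incumbent would get 4.
- Aggressive: Entrant compares 4, 2, 8, 13, 17 and picks E5; Incumbent would get 0.
Maximizing over 15, 4, 0, Incumbent chooses Soft. Subgame-perfect outcome: (Soft, E1) with payoffs (15, 11).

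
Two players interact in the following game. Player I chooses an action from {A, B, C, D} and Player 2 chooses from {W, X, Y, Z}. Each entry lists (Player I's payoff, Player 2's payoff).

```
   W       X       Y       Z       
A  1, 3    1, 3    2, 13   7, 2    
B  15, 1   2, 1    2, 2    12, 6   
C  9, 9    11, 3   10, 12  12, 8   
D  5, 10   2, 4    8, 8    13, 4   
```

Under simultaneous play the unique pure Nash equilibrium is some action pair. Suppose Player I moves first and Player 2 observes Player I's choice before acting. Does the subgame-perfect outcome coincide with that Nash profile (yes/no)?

Work backward from Player 2's decision.
- A: Player 2 compares 3, 3, 13, 2 and picks Y; Player I would get 2.
- B: Player 2 compares 1, 1, 2, 6 and picks Z; Player I would get 12.
- C: Player 2 compares 9, 3, 12, 8 and picks Y; Player I would get 10.
- D: Player 2 compares 10, 4, 8, 4 and picks W; Player I would get 5.
Among 2, 12, 10, 5, the best is 12 at B. Subgame-perfect outcome: (B, Z) with payoffs (12, 6).
Under simultaneous play:
Player I's best replies: W→B; X→C; Y→C; Z→D.
Player 2's best replies: A→Y; B→Z; C→Y; D→W.
The unique mutual best reply is (C, Y), giving (10, 12).
Sequential outcome (B, Z) differs from the Nash profile (C, Y).

no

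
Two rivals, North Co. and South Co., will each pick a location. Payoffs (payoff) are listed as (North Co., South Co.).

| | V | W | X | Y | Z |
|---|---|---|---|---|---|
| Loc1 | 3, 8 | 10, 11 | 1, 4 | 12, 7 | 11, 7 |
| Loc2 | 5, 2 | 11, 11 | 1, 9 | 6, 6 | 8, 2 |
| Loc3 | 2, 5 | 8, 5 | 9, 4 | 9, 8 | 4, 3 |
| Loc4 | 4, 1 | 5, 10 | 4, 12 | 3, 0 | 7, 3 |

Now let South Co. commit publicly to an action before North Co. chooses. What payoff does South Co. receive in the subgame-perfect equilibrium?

North Co. best-responds to each possible South Co. move:
- V: BR = Loc2, leader payoff 2.
- W: BR = Loc2, leader payoff 11.
- X: BR = Loc3, leader payoff 4.
- Y: BR = Loc1, leader payoff 7.
- Z: BR = Loc1, leader payoff 7.
Among 2, 11, 4, 7, 7, the best is 11 at W. Subgame-perfect outcome: (Loc2, W) with payoffs (11, 11).

11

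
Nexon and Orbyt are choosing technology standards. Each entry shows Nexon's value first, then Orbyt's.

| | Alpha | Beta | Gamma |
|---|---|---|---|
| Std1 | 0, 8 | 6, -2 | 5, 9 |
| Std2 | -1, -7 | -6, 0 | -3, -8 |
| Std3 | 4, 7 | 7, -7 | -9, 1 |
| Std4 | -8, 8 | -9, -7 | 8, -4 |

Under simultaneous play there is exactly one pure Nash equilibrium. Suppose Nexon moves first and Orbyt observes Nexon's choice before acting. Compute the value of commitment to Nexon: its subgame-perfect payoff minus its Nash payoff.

Orbyt best-responds to each possible Nexon move:
- Std1: BR = Gamma, leader payoff 5.
- Std2: BR = Beta, leader payoff -6.
- Std3: BR = Alpha, leader payoff 4.
- Std4: BR = Alpha, leader payoff -8.
Among 5, -6, 4, -8, the best is 5 at Std1. Subgame-perfect outcome: (Std1, Gamma) with payoffs (5, 9).
For the simultaneous game, intersect best replies.
Nexon's best replies: Alpha→Std3; Beta→Std3; Gamma→Std4.
Orbyt's best replies: Std1→Gamma; Std2→Beta; Std3→Alpha; Std4→Alpha.
Only (Std3, Alpha) has each player best-responding; Nash payoffs (4, 7).
Nexon's commitment gain: 5 − 4 = 1.

1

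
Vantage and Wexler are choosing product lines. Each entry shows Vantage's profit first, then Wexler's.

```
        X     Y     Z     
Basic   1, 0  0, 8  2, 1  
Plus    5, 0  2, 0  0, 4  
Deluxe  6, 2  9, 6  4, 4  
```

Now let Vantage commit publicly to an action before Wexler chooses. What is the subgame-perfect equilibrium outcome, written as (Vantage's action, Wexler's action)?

(Deluxe, Y)

Solve by backward induction (Vantage leads).
- Basic: Wexler compares 0, 8, 1 and picks Y; Vantage would get 0.
- Plus: Wexler compares 0, 0, 4 and picks Z; Vantage would get 0.
- Deluxe: Wexler compares 2, 6, 4 and picks Y; Vantage would get 9.
Maximizing over 0, 0, 9, Vantage chooses Deluxe. Subgame-perfect outcome: (Deluxe, Y) with payoffs (9, 6).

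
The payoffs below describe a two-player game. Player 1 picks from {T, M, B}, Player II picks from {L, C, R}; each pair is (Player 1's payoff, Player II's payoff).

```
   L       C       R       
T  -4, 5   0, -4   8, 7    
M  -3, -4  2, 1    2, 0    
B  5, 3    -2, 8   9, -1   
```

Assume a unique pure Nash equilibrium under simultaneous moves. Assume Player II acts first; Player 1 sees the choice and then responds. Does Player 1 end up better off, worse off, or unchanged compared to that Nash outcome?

Backward induction with Player II moving first.
- L: Player 1 compares -4, -3, 5 and picks B; Player II would get 3.
- C: Player 1 compares 0, 2, -2 and picks M; Player II would get 1.
- R: Player 1 compares 8, 2, 9 and picks B; Player II would get -1.
Among 3, 1, -1, the best is 3 at L. Subgame-perfect outcome: (B, L) with payoffs (5, 3).
For the simultaneous game, intersect best replies.
Player 1's best replies: L→B; C→M; R→B.
Player II's best replies: T→R; M→C; B→C.
The unique mutual best reply is (M, C), giving (2, 1).
Player 1 earns 5 sequentially versus 2 at the Nash outcome: better off.

better off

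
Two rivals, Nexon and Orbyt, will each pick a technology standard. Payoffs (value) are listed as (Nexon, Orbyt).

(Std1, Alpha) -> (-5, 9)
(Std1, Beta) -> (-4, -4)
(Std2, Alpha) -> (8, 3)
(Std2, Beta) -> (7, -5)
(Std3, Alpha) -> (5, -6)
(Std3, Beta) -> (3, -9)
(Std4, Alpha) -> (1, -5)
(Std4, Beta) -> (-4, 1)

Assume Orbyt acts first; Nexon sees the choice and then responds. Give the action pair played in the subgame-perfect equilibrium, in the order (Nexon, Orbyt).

(Std2, Alpha)

Work backward from Nexon's decision.
- Alpha: Nexon compares -5, 8, 5, 1 and picks Std2; Orbyt would get 3.
- Beta: Nexon compares -4, 7, 3, -4 and picks Std2; Orbyt would get -5.
Orbyt's induced payoffs are 3, -5, so Orbyt commits to Alpha. Subgame-perfect outcome: (Std2, Alpha) with payoffs (8, 3).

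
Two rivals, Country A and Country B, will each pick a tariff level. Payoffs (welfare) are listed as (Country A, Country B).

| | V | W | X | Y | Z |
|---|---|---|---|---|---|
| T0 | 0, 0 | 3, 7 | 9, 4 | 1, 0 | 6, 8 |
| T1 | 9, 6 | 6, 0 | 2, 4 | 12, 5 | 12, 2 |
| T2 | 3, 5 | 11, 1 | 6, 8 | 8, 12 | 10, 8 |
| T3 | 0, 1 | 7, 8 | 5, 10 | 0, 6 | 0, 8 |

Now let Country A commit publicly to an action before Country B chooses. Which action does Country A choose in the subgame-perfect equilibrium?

Country B best-responds to each possible Country A move:
- T0: Country B compares 0, 7, 4, 0, 8 and picks Z; Country A would get 6.
- T1: Country B compares 6, 0, 4, 5, 2 and picks V; Country A would get 9.
- T2: Country B compares 5, 1, 8, 12, 8 and picks Y; Country A would get 8.
- T3: Country B compares 1, 8, 10, 6, 8 and picks X; Country A would get 5.
Among 6, 9, 8, 5, the best is 9 at T1. Subgame-perfect outcome: (T1, V) with payoffs (9, 6).

T1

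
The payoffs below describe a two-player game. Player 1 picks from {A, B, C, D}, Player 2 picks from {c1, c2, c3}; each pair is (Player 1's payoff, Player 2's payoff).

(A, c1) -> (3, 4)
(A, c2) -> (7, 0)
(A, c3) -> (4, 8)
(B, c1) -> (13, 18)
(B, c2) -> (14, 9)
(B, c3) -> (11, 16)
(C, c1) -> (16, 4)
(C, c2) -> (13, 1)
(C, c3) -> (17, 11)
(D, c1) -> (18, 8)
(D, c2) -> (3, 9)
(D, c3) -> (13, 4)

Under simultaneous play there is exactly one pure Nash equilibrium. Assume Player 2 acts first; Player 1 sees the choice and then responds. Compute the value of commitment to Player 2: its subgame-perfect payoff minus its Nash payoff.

Player 1 best-responds to each possible Player 2 move:
- c1: BR = D, leader payoff 8.
- c2: BR = B, leader payoff 9.
- c3: BR = C, leader payoff 11.
Player 2's induced payoffs are 8, 9, 11, so Player 2 commits to c3. Subgame-perfect outcome: (C, c3) with payoffs (17, 11).
Under simultaneous play:
Player 1's best replies: c1→D; c2→B; c3→C.
Player 2's best replies: A→c3; B→c1; C→c3; D→c2.
Only (C, c3) has each player best-responding; Nash payoffs (17, 11).
Player 2's commitment gain: 11 − 11 = 0.

0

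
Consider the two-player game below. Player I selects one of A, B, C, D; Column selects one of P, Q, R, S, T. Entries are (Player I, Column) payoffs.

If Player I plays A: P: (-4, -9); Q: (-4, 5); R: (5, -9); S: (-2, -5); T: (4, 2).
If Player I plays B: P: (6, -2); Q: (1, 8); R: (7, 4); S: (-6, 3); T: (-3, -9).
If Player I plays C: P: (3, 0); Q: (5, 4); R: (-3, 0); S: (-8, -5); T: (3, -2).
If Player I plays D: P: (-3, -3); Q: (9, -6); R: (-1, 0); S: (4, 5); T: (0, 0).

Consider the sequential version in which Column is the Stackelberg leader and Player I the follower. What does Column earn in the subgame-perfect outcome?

5

Backward induction with Column moving first.
- P → Player I plays B (best of -4, 6, 3, -3); Column gets -2.
- Q → Player I plays D (best of -4, 1, 5, 9); Column gets -6.
- R → Player I plays B (best of 5, 7, -3, -1); Column gets 4.
- S → Player I plays D (best of -2, -6, -8, 4); Column gets 5.
- T → Player I plays A (best of 4, -3, 3, 0); Column gets 2.
Maximizing over -2, -6, 4, 5, 2, Column chooses S. Subgame-perfect outcome: (D, S) with payoffs (4, 5).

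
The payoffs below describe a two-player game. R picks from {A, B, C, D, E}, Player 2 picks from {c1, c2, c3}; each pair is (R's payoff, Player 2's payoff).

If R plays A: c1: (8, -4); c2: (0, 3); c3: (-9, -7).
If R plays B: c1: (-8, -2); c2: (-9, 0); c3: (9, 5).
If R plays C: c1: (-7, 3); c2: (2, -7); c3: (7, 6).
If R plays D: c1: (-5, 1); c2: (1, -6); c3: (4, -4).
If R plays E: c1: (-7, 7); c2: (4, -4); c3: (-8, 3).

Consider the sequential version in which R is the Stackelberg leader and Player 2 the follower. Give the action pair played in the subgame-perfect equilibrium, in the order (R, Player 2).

Backward induction with R moving first.
- A → Player 2 plays c2 (best of -4, 3, -7); R gets 0.
- B → Player 2 plays c3 (best of -2, 0, 5); R gets 9.
- C → Player 2 plays c3 (best of 3, -7, 6); R gets 7.
- D → Player 2 plays c1 (best of 1, -6, -4); R gets -5.
- E → Player 2 plays c1 (best of 7, -4, 3); R gets -7.
R's induced payoffs are 0, 9, 7, -5, -7, so R commits to B. Subgame-perfect outcome: (B, c3) with payoffs (9, 5).

(B, c3)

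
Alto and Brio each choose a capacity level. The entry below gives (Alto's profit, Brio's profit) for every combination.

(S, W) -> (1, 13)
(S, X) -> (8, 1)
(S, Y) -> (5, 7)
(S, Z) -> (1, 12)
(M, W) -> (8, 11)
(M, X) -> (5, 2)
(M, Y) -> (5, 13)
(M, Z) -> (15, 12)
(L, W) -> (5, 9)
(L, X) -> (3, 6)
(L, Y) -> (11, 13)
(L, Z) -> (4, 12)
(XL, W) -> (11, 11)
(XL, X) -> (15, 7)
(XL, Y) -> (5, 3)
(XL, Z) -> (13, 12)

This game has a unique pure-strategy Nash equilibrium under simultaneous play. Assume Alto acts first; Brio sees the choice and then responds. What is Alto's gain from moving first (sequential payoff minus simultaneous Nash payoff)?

Brio best-responds to each possible Alto move:
- S: Brio compares 13, 1, 7, 12 and picks W; Alto would get 1.
- M: Brio compares 11, 2, 13, 12 and picks Y; Alto would get 5.
- L: Brio compares 9, 6, 13, 12 and picks Y; Alto would get 11.
- XL: Brio compares 11, 7, 3, 12 and picks Z; Alto would get 13.
Among 1, 5, 11, 13, the best is 13 at XL. Subgame-perfect outcome: (XL, Z) with payoffs (13, 12).
Under simultaneous play:
Alto's best replies: W→XL; X→XL; Y→L; Z→M.
Brio's best replies: S→W; M→Y; L→Y; XL→Z.
Only (L, Y) has each player best-responding; Nash payoffs (11, 13).
Alto's commitment gain: 13 − 11 = 2.

2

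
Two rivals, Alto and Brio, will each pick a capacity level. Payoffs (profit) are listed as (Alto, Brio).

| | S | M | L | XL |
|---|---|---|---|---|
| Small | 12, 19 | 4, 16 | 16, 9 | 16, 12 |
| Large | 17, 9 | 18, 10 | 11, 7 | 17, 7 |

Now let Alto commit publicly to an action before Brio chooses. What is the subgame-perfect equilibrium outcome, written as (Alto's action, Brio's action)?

Backward induction with Alto moving first.
- Small → Brio plays S (best of 19, 16, 9, 12); Alto gets 12.
- Large → Brio plays M (best of 9, 10, 7, 7); Alto gets 18.
Maximizing over 12, 18, Alto chooses Large. Subgame-perfect outcome: (Large, M) with payoffs (18, 10).

(Large, M)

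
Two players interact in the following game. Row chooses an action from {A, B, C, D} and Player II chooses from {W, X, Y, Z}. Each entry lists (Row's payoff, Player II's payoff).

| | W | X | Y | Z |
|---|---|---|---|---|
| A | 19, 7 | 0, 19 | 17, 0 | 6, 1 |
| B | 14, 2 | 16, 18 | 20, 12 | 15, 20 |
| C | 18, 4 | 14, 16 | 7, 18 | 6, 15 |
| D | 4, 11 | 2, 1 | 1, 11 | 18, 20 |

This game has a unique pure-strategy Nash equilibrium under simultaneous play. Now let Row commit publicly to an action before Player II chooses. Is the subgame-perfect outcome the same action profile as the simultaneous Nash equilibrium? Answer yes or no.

Player II best-responds to each possible Row move:
- A: BR = X, leader payoff 0.
- B: BR = Z, leader payoff 15.
- C: BR = Y, leader payoff 7.
- D: BR = Z, leader payoff 18.
Among 0, 15, 7, 18, the best is 18 at D. Subgame-perfect outcome: (D, Z) with payoffs (18, 20).
Now find the simultaneous Nash equilibrium.
Row's best replies: W→A; X→B; Y→B; Z→D.
Player II's best replies: A→X; B→Z; C→Y; D→Z.
Only (D, Z) has each player best-responding; Nash payoffs (18, 20).
Sequential outcome (D, Z) coincides with the Nash profile (D, Z).

yes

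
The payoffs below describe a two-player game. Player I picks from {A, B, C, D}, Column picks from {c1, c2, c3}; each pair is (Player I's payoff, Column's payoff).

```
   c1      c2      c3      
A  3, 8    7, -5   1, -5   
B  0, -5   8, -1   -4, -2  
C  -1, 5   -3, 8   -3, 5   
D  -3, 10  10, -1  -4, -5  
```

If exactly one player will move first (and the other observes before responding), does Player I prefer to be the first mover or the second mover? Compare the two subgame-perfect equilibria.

first

If Player I leads: Column's best replies are A→c1, B→c2, C→c2, D→c1; Player I's induced payoffs 3, 8, -3, -3; outcome (B, c2), payoffs (8, -1).
If Column leads: Player I's best replies are c1→A, c2→D, c3→A; Column's induced payoffs 8, -1, -5; outcome (A, c1), payoffs (3, 8).
Player I gets 8 moving first and 3 moving second, so Player I prefers to move first.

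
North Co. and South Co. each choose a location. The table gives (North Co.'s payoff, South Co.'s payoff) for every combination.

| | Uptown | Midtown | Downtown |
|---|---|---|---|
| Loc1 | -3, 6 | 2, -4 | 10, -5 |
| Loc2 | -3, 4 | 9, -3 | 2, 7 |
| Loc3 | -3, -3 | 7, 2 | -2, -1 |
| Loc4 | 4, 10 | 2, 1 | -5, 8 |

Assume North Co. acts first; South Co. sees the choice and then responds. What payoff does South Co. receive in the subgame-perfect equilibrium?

South Co. best-responds to each possible North Co. move:
- Loc1 → South Co. plays Uptown (best of 6, -4, -5); North Co. gets -3.
- Loc2 → South Co. plays Downtown (best of 4, -3, 7); North Co. gets 2.
- Loc3 → South Co. plays Midtown (best of -3, 2, -1); North Co. gets 7.
- Loc4 → South Co. plays Uptown (best of 10, 1, 8); North Co. gets 4.
Maximizing over -3, 2, 7, 4, North Co. chooses Loc3. Subgame-perfect outcome: (Loc3, Midtown) with payoffs (7, 2).

2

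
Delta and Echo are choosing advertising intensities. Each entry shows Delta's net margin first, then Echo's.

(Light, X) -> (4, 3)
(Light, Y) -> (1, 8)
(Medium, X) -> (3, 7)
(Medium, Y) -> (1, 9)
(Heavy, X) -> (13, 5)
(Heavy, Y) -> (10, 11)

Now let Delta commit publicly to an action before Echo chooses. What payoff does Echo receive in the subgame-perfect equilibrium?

Solve by backward induction (Delta leads).
- Light → Echo plays Y (best of 3, 8); Delta gets 1.
- Medium → Echo plays Y (best of 7, 9); Delta gets 1.
- Heavy → Echo plays Y (best of 5, 11); Delta gets 10.
Among 1, 1, 10, the best is 10 at Heavy. Subgame-perfect outcome: (Heavy, Y) with payoffs (10, 11).

11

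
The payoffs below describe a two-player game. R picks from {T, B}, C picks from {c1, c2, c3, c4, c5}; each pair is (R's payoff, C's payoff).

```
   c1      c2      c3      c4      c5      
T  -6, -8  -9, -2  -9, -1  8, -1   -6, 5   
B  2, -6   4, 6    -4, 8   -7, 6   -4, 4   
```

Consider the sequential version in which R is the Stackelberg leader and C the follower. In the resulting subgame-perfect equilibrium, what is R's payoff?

-4

Solve by backward induction (R leads).
- T: C compares -8, -2, -1, -1, 5 and picks c5; R would get -6.
- B: C compares -6, 6, 8, 6, 4 and picks c3; R would get -4.
Among -6, -4, the best is -4 at B. Subgame-perfect outcome: (B, c3) with payoffs (-4, 8).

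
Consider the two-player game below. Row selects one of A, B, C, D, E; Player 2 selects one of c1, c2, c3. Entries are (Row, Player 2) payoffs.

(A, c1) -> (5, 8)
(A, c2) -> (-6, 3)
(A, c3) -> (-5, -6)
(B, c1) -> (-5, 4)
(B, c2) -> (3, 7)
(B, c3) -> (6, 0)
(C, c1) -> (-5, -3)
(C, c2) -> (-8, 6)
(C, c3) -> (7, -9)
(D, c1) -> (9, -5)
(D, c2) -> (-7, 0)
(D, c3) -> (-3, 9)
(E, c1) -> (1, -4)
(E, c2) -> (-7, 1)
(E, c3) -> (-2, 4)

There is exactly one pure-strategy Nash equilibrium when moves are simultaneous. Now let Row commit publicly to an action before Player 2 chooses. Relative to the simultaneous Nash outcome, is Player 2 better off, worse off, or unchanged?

Solve by backward induction (Row leads).
- A: Player 2 compares 8, 3, -6 and picks c1; Row would get 5.
- B: Player 2 compares 4, 7, 0 and picks c2; Row would get 3.
- C: Player 2 compares -3, 6, -9 and picks c2; Row would get -8.
- D: Player 2 compares -5, 0, 9 and picks c3; Row would get -3.
- E: Player 2 compares -4, 1, 4 and picks c3; Row would get -2.
Maximizing over 5, 3, -8, -3, -2, Row chooses A. Subgame-perfect outcome: (A, c1) with payoffs (5, 8).
For the simultaneous game, intersect best replies.
Row's best replies: c1→D; c2→B; c3→C.
Player 2's best replies: A→c1; B→c2; C→c2; D→c3; E→c3.
Only (B, c2) has each player best-responding; Nash payoffs (3, 7).
Player 2 earns 8 sequentially versus 7 at the Nash outcome: better off.

better off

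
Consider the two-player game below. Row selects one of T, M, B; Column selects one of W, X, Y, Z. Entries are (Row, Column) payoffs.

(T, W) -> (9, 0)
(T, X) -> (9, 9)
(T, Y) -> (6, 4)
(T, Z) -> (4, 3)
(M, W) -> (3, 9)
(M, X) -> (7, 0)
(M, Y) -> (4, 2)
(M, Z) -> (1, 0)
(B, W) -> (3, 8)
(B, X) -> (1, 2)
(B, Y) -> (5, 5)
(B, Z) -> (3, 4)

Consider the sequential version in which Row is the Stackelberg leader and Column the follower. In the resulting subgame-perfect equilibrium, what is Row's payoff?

Solve by backward induction (Row leads).
- T → Column plays X (best of 0, 9, 4, 3); Row gets 9.
- M → Column plays W (best of 9, 0, 2, 0); Row gets 3.
- B → Column plays W (best of 8, 2, 5, 4); Row gets 3.
Among 9, 3, 3, the best is 9 at T. Subgame-perfect outcome: (T, X) with payoffs (9, 9).

9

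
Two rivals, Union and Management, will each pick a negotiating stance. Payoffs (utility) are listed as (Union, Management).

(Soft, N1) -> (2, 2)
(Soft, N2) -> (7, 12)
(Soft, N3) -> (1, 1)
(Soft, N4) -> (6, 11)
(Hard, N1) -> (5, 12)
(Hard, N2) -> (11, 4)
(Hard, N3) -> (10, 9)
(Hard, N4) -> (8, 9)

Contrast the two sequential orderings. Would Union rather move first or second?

first

If Union leads: Management's best replies are Soft→N2, Hard→N1; Union's induced payoffs 7, 5; outcome (Soft, N2), payoffs (7, 12).
If Management leads: Union's best replies are N1→Hard, N2→Hard, N3→Hard, N4→Hard; Management's induced payoffs 12, 4, 9, 9; outcome (Hard, N1), payoffs (5, 12).
Union gets 7 moving first and 5 moving second, so Union prefers to move first.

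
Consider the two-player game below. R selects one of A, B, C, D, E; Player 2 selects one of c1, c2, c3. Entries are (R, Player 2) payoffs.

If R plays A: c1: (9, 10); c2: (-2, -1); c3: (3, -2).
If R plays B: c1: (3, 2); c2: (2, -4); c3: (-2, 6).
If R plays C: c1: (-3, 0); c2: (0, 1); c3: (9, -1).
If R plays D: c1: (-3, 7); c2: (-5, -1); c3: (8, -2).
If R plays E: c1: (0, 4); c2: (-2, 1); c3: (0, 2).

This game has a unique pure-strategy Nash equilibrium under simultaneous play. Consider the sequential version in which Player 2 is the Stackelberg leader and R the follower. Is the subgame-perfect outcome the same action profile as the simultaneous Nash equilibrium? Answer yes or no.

R best-responds to each possible Player 2 move:
- c1 → R plays A (best of 9, 3, -3, -3, 0); Player 2 gets 10.
- c2 → R plays B (best of -2, 2, 0, -5, -2); Player 2 gets -4.
- c3 → R plays C (best of 3, -2, 9, 8, 0); Player 2 gets -1.
Maximizing over 10, -4, -1, Player 2 chooses c1. Subgame-perfect outcome: (A, c1) with payoffs (9, 10).
Now find the simultaneous Nash equilibrium.
R's best replies: c1→A; c2→B; c3→C.
Player 2's best replies: A→c1; B→c3; C→c2; D→c1; E→c1.
The unique mutual best reply is (A, c1), giving (9, 10).
Sequential outcome (A, c1) coincides with the Nash profile (A, c1).

yes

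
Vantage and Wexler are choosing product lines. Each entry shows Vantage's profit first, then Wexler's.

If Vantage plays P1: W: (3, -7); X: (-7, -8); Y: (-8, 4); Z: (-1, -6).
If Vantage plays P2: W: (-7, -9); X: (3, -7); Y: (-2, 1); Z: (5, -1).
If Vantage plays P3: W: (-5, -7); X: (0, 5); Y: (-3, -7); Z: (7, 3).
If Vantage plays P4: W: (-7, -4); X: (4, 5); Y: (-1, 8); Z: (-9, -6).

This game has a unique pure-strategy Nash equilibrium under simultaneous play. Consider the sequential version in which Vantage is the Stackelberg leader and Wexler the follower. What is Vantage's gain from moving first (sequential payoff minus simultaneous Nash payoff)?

Backward induction with Vantage moving first.
- P1: Wexler compares -7, -8, 4, -6 and picks Y; Vantage would get -8.
- P2: Wexler compares -9, -7, 1, -1 and picks Y; Vantage would get -2.
- P3: Wexler compares -7, 5, -7, 3 and picks X; Vantage would get 0.
- P4: Wexler compares -4, 5, 8, -6 and picks Y; Vantage would get -1.
Among -8, -2, 0, -1, the best is 0 at P3. Subgame-perfect outcome: (P3, X) with payoffs (0, 5).
Under simultaneous play:
Vantage's best replies: W→P1; X→P4; Y→P4; Z→P3.
Wexler's best replies: P1→Y; P2→Y; P3→X; P4→Y.
The unique mutual best reply is (P4, Y), giving (-1, 8).
Vantage's commitment gain: 0 − -1 = 1.

1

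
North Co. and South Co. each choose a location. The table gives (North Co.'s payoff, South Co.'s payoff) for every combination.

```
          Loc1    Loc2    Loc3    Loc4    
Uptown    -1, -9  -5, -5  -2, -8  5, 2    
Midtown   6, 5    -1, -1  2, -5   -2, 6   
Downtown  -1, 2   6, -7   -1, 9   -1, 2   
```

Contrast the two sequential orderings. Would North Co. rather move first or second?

If North Co. leads: South Co.'s best replies are Uptown→Loc4, Midtown→Loc4, Downtown→Loc3; North Co.'s induced payoffs 5, -2, -1; outcome (Uptown, Loc4), payoffs (5, 2).
If South Co. leads: North Co.'s best replies are Loc1→Midtown, Loc2→Downtown, Loc3→Midtown, Loc4→Uptown; South Co.'s induced payoffs 5, -7, -5, 2; outcome (Midtown, Loc1), payoffs (6, 5).
North Co. gets 5 moving first and 6 moving second, so North Co. prefers to move second.

second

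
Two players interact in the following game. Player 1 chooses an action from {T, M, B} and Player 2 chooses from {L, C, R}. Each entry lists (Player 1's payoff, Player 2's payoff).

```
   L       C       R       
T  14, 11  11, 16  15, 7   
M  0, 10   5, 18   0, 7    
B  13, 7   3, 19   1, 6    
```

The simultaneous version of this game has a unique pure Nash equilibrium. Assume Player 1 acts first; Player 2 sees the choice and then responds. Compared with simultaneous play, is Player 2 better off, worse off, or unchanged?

unchanged

Work backward from Player 2's decision.
- T: Player 2 compares 11, 16, 7 and picks C; Player 1 would get 11.
- M: Player 2 compares 10, 18, 7 and picks C; Player 1 would get 5.
- B: Player 2 compares 7, 19, 6 and picks C; Player 1 would get 3.
Maximizing over 11, 5, 3, Player 1 chooses T. Subgame-perfect outcome: (T, C) with payoffs (11, 16).
Now find the simultaneous Nash equilibrium.
Player 1's best replies: L→T; C→T; R→T.
Player 2's best replies: T→C; M→C; B→C.
Only (T, C) has each player best-responding; Nash payoffs (11, 16).
Player 2 earns 16 sequentially versus 16 at the Nash outcome: unchanged.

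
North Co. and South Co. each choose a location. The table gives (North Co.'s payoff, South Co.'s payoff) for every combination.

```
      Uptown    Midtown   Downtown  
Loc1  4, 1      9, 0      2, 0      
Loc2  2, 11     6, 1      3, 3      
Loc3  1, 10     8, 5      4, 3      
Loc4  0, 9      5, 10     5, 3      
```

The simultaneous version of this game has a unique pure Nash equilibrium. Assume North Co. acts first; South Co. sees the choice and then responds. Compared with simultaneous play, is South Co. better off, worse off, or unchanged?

Backward induction with North Co. moving first.
- Loc1: South Co. compares 1, 0, 0 and picks Uptown; North Co. would get 4.
- Loc2: South Co. compares 11, 1, 3 and picks Uptown; North Co. would get 2.
- Loc3: South Co. compares 10, 5, 3 and picks Uptown; North Co. would get 1.
- Loc4: South Co. compares 9, 10, 3 and picks Midtown; North Co. would get 5.
Maximizing over 4, 2, 1, 5, North Co. chooses Loc4. Subgame-perfect outcome: (Loc4, Midtown) with payoffs (5, 10).
For the simultaneous game, intersect best replies.
North Co.'s best replies: Uptown→Loc1; Midtown→Loc1; Downtown→Loc4.
South Co.'s best replies: Loc1→Uptown; Loc2→Uptown; Loc3→Uptown; Loc4→Midtown.
Only (Loc1, Uptown) has each player best-responding; Nash payoffs (4, 1).
South Co. earns 10 sequentially versus 1 at the Nash outcome: better off.

better off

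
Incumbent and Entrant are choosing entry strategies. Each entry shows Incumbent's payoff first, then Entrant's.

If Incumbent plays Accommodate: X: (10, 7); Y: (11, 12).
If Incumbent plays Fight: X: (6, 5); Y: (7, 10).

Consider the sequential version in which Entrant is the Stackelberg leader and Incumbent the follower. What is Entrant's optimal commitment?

Y

Work backward from Incumbent's decision.
- X → Incumbent plays Accommodate (best of 10, 6); Entrant gets 7.
- Y → Incumbent plays Accommodate (best of 11, 7); Entrant gets 12.
Entrant's induced payoffs are 7, 12, so Entrant commits to Y. Subgame-perfect outcome: (Accommodate, Y) with payoffs (11, 12).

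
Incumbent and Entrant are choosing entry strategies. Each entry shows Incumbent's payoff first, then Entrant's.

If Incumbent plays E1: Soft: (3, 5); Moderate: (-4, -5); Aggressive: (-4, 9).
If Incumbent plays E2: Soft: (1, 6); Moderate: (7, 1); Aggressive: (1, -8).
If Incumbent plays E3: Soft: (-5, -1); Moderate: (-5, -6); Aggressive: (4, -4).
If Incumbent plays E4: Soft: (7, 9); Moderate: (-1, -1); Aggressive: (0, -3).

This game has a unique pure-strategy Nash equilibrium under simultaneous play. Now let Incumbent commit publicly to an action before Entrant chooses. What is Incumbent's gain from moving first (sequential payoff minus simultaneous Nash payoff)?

Backward induction with Incumbent moving first.
- E1: BR = Aggressive, leader payoff -4.
- E2: BR = Soft, leader payoff 1.
- E3: BR = Soft, leader payoff -5.
- E4: BR = Soft, leader payoff 7.
Among -4, 1, -5, 7, the best is 7 at E4. Subgame-perfect outcome: (E4, Soft) with payoffs (7, 9).
Under simultaneous play:
Incumbent's best replies: Soft→E4; Moderate→E2; Aggressive→E3.
Entrant's best replies: E1→Aggressive; E2→Soft; E3→Soft; E4→Soft.
The unique mutual best reply is (E4, Soft), giving (7, 9).
Incumbent's commitment gain: 7 − 7 = 0.

0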